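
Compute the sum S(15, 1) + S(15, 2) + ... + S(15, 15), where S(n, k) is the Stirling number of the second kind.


By definition, S(n, k) counts partitions of an n-set into exactly k nonempty blocks.
Computing row n = 15 for k = 1..15:
S(15, k): 1, 16383, 2375101, 42355950, 210766920, 420693273, 408741333, 216627840, 67128490, 12662650, 1479478, 106470, 4550, 105, 1
Sum = 1382958545. (This equals Bell_15 since the sum runs over all k.)

1382958545


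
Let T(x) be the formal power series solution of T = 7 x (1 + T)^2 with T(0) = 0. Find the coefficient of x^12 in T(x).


Apply the Lagrange inversion formula: if T = 7 x * phi(T) with phi(t) = (1 + t)^2, then [x^n] T = 7^n * (1/n) [t^(n-1)] phi(t)^n = 7^n * (1/n) [t^(n-1)] (1 + t)^(2n) = 7^n * (1/n) C(2n, n-1).
Using the identity C(2n, n-1) = C(2n, n) * n / (n+1), the unscaled factor equals C(2n, n) / (n+1) = C_n, the n-th Catalan number.
For n = 12: C_12 = C(24, 12) / 13 = 2704156/13 = 208012.
With the 7^12 = 13841287201 factor, the coefficient is 13841287201 * 208012 = 2879153833254412.

2879153833254412


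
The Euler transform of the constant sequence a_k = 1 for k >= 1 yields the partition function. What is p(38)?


The Euler transform converts the sequence a_k = 1 into the number of integer partitions.
Using the recurrence or dynamic programming:
p(38) = 26015

26015


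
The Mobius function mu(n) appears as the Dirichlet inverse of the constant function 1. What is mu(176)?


176 has a squared prime factor, so mu(176) = 0.
Factorization reveals a repeated prime.

0


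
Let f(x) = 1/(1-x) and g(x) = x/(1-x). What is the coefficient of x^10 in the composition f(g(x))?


First simplify the composition: f(g(x)) = 1/(1 - x/(1-x)) = (1-x)/((1-x) - x) = (1-x)/(1-2x).
Now extract the coefficient. Write (1-x)/(1-2x) = 1/(1-2x) - x/(1-2x).
The coefficient of x^n in 1/(1-2x) is 2^n, and in x/(1-2x) is 2^(n-1) (for n >= 1).
So the coefficient of x^10 is 2^10 - 2^9 = 1024 - 512 = 512.

512


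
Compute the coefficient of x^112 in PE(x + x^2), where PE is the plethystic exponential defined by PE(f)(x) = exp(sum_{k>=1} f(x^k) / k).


With f(x) = x + x^2, the exponent is sum_{k>=1} (x^k + x^(2k)) / k = -ln(1 - x) - ln(1 - x^2). Exponentiating:
PE(x + x^2) = 1 / ((1 - x)(1 - x^2)).
This is the generating function for partitions of n into parts of size 1 or 2. The number of 2's can be any j in 0..56, and the rest are 1's, so
[x^112] = floor(112/2) + 1 = 57.

57


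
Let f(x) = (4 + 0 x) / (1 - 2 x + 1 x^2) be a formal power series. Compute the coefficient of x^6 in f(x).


Write f(x) = sum_{k>=0} a_k x^k. Multiplying both sides by 1 - 2 x + 1 x^2 gives
(1 - 2 x + 1 x^2) sum_{k>=0} a_k x^k = 4 + 0 x.
Matching coefficients:
 x^0: a_0 = 4
 x^1: a_1 - 2 a_0 = 0  =>  a_1 = 2*4 + 0 = 8
 x^k (k >= 2): a_k = 2 a_{k-1} - 1 a_{k-2}.
Iterating: a_2 = 12, a_3 = 16, a_4 = 20, a_5 = 24, a_6 = 28.
So the coefficient of x^6 is 28.

28


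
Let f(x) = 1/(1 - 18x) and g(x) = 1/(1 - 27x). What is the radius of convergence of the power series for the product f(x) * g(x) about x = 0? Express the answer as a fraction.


The radius of 1/(1 - 18x) is 1/18 (nearest singularity at x = 1/18), and the radius of 1/(1 - 27x) is 1/27.
The product f(x)*g(x) = 1/((1 - 18x)(1 - 27x)) has singularities at both 1/18 and 1/27, so its radius of convergence is the distance to the nearest one:
min(1/18, 1/27) = 1/27.

1/27


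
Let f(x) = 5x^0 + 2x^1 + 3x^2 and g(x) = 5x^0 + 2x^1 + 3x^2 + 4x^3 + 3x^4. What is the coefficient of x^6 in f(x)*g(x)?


Cauchy product at x^6:
3*3
= 9

9


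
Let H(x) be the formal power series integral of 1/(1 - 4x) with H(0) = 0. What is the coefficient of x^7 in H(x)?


1/(1 - 4x) = sum_{k>=0} 4^k x^k. Integrating termwise with H(0) = 0:
H(x) = sum_{k>=0} 4^k x^(k+1) / (k+1) = sum_{m>=1} 4^(m-1) x^m / m.
For m = 7: 4^6/7 = 4096/7 = 4096/7.

4096/7


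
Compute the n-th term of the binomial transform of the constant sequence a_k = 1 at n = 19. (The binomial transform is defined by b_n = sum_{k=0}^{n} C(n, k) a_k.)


With a_k = 1 for all k, b_n = sum_{k=0}^{n} C(n, k) = 2^n by the binomial theorem.
For n = 19: 2^19 = 524288.

524288


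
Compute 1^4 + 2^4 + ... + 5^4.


This power sum has a closed form given by Faulhaber's formula
sum_{k=1}^{m} k^p = (1 / (p + 1)) * sum_{j=0}^{p} C(p + 1, j) B_j m^(p + 1 - j),
but for small m direct computation is fastest:
1 + 16 + 81 + 256 + 625 = 979.

979


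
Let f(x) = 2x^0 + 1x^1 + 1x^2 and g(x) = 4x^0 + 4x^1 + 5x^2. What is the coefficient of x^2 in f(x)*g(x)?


Cauchy product at x^2:
2*5 + 1*4 + 1*4
= 18

18


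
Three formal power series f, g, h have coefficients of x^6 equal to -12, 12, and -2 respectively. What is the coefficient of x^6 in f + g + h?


Series addition is componentwise:
-12 + 12 + -2
= -2

-2


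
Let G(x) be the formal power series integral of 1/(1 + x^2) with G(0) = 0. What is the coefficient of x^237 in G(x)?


1/(1 + x^2) = sum_{j>=0} (-1)^j x^(2j). Integrating termwise with G(0) = 0:
G(x) = sum_{j>=0} (-1)^j x^(2j+1) / (2j+1) = arctan(x).
Only odd powers are nonzero. For x^237 write 237 = 2*118 + 1, giving
(-1)^118 / 237 = 1/237 = 1/237.

1/237


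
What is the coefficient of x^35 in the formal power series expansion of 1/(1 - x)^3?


The negative binomial / multiset identity is
1/(1 - x)^r = sum_{k>=0} C(k + r - 1, r - 1) x^k.
Here r = 3 and k = 35, so the coefficient is
C(35 + 2, 2) = C(37, 2)
= 666

666


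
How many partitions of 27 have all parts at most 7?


Using the generating function (1-x)^(-1)(1-x^2)^(-1)...(1-x^7)^(-1),
the coefficient of x^27 counts these restricted partitions.
Result = 1175

1175


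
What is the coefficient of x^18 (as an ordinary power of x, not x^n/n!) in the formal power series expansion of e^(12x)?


The exponential series is e^y = sum_{k>=0} y^k / k!. Substituting y = 12x gives
e^(12x) = sum_{k>=0} 12^k x^k / k!.
So the coefficient of x^n is a^n/n! with a = 12, n = 18:
12^18 / 18! = 26623333280885243904/6402373705728000 = 61917364224/14889875

61917364224/14889875


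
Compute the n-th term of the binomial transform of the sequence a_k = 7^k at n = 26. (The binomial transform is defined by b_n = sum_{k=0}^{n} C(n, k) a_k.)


With a_k = 7^k, b_n = sum_{k=0}^{n} C(n, k) 7^k = (1 + 7)^n by the binomial theorem.
For n = 26: (1 + 7)^26 = 8^26 = 302231454903657293676544.

302231454903657293676544


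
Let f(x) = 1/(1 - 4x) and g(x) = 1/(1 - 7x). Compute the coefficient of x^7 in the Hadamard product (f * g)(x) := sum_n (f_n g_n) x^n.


f has coefficients f_k = 4^k and g has coefficients g_k = 7^k, so the Hadamard product has coefficient (f*g)_k = 4^k * 7^k = 28^k.
For k = 7: 28^7 = 13492928512.

13492928512


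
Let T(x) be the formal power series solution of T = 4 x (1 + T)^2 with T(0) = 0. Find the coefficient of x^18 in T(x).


Apply the Lagrange inversion formula: if T = 4 x * phi(T) with phi(t) = (1 + t)^2, then [x^n] T = 4^n * (1/n) [t^(n-1)] phi(t)^n = 4^n * (1/n) [t^(n-1)] (1 + t)^(2n) = 4^n * (1/n) C(2n, n-1).
Using the identity C(2n, n-1) = C(2n, n) * n / (n+1), the unscaled factor equals C(2n, n) / (n+1) = C_n, the n-th Catalan number.
For n = 18: C_18 = C(36, 18) / 19 = 9075135300/19 = 477638700.
With the 4^18 = 68719476736 factor, the coefficient is 68719476736 * 477638700 = 32823081532863283200.

32823081532863283200


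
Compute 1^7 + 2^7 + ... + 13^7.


This power sum has a closed form given by Faulhaber's formula
sum_{k=1}^{m} k^p = (1 / (p + 1)) * sum_{j=0}^{p} C(p + 1, j) B_j m^(p + 1 - j),
but for small m direct computation is fastest:
1 + 128 + 2187 + 16384 + 78125 + 279936 + 823543 + 2097152 + 4782969 + 10000000 + 19487171 + 35831808 + 62748517 = 136147921.

136147921


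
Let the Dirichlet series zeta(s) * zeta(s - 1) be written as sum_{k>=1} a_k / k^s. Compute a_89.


Convolution gives a_k = sum_{d | k} d * 1 = sum_{d | k} d = sigma(k), the sum of positive divisors of k.
For k = 89, the divisors are 1, 89, so
sigma(89) = 1 + 89 = 90.

90


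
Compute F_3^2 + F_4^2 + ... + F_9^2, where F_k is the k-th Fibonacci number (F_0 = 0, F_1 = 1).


There is a standard identity sum_{k=0}^{N} F_k^2 = F_N * F_{N+1} (proved inductively from the telescoping relation F_k^2 = F_k F_{k+1} - F_{k-1} F_k). Then
sum_{k=3}^{9} F_k^2 = F_9 F_10 - F_2 F_3.
Computing: F_9 = 34, F_10 = 55, F_2 = 1, F_3 = 2.
Sum = 34 * 55 - 1 * 2 = 1868.

1868


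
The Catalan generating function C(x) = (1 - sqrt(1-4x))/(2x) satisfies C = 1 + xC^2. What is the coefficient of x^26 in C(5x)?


Substituting x -> 5x scales the n-th coefficient by 5^n, so [x^26] C(5x) = 5^26 * C_26.
C_26 = C(2*26, 26)/(27) = 495918532948104/27 = 18367353072152.
So 5^26 * 18367353072152 = 1490116119384765625 * 18367353072152 = 27369488883244991302490234375000.

27369488883244991302490234375000


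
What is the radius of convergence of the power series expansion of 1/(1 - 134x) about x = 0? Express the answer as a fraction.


Expanding 1/(1 - 134x) = sum_{k>=0} 134^k x^k, the series converges when |134x| < 1, i.e., |x| < 1/134.
So the radius of convergence is 1/134 = 1/134.

1/134


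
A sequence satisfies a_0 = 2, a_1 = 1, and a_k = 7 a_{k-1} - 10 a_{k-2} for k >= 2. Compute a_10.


The characteristic equation is t^2 - 7 t + 10 = 0, with roots r_1 = 5 and r_2 = 2 (so c_1 = r_1 + r_2, c_2 = -r_1 r_2 as required).
One can use the closed form a_n = A r_1^n + B r_2^n, but direct iteration is more reliable:
a_0 = 2, a_1 = 1, a_2 = -13, a_3 = -101, a_4 = -577, a_5 = -3029, a_6 = -15433, a_7 = -77741, a_8 = -389857, a_9 = -1951589, a_10 = -9762553.
So a_10 = -9762553.

-9762553


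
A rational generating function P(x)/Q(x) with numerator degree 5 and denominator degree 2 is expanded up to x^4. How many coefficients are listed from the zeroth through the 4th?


Expanding up to x^4 gives the coefficients for x^0, x^1, ..., x^4.
That is 4 + 1 = 5 coefficients in total.

5


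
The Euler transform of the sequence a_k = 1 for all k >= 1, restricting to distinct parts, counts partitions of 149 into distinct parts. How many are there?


Partitions of 149 into distinct parts can be computed via generating function.
Product (1+x)(1+x^2)(1+x^3)...
The coefficient of x^149 = 18108418

18108418


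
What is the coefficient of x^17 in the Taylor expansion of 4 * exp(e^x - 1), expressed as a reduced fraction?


exp(e^x - 1) = sum_{k>=0} Bell_k x^k / k!, where Bell_k is the k-th Bell number.
So the coefficient of x^17 is 4 * Bell_17 / 17!.
Computing: Bell_17 = 82864869804 and 17! = 355687428096000, giving
4 * 82864869804/355687428096000 = 255755771/274450176000.

255755771/274450176000


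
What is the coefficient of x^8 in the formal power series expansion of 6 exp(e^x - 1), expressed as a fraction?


exp(e^x - 1) is the exponential generating function for the Bell numbers Bell_k: exp(e^x - 1) = sum_{k>=0} Bell_k x^k / k!.
So the coefficient of x^8 in 6 exp(e^x - 1) is 6 Bell_8 / 8!.
Computing: Bell_8 = 4140 and 8! = 40320, giving
6 * 4140/40320 = 69/112.

69/112


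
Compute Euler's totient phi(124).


phi(n) counts integers in [1, n] coprime to n. Using the multiplicative formula phi(n) = n * prod_{p | n} (1 - 1/p):
124 = 2^2 * 31, so
phi(124) = 124 * (1 - 1/2) * (1 - 1/31) = 60.

60


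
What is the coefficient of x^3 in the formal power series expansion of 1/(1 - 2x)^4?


The general identity 1/(1 - c x)^r = sum_{k>=0} c^k C(k + r - 1, r - 1) x^k follows by substituting y = c x into 1/(1 - y)^r = sum_{k>=0} C(k + r - 1, r - 1) y^k.
For c = 2, r = 4, k = 3:
2^3 * C(6, 3) = 8 * 20 = 160.

160


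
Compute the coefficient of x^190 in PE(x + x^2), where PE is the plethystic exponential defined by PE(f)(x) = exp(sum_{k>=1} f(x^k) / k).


With f(x) = x + x^2, the exponent is sum_{k>=1} (x^k + x^(2k)) / k = -ln(1 - x) - ln(1 - x^2). Exponentiating:
PE(x + x^2) = 1 / ((1 - x)(1 - x^2)).
This is the generating function for partitions of n into parts of size 1 or 2. The number of 2's can be any j in 0..95, and the rest are 1's, so
[x^190] = floor(190/2) + 1 = 96.

96


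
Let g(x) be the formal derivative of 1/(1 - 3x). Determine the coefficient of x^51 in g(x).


Differentiate termwise: d/dx sum_{k>=0} 3^k x^k = sum_{k>=1} k 3^k x^(k-1) = sum_{j>=0} (j+1) 3^(j+1) x^j.
Equivalently, d/dx [1/(1 - 3x)] = 3/(1 - 3x)^2.
For j = 51: 52 * 3^52 = 52 * 6461081889226673298932241 = 335976258239787011544476532.

335976258239787011544476532


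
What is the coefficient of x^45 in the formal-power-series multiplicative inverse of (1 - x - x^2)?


Let the inverse be f(x) = sum_{k>=0} a_k x^k. From f(x) * (1 - x - x^2) = 1 and matching coefficients:
 x^0: a_0 = 1.
 x^1: a_1 - a_0 = 0, so a_1 = 1.
 x^k (k >= 2): a_k - a_{k-1} - a_{k-2} = 0, i.e. a_k = a_{k-1} + a_{k-2}.
This is the Fibonacci-type recurrence shifted so that a_0 = a_1 = 1.
Iterating: a_0=1, a_1=1, a_2=2, a_3=3, a_4=5, a_5=8, a_6=13, a_7=21, a_8=34, a_9=55, ...
a_45 = 1836311903.

1836311903


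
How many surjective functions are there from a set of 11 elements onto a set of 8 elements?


By inclusion-exclusion on which target elements are missed, the number of surjections from an n-set onto a k-set is
surj(n, k) = sum_{j=0}^{k} (-1)^j C(k, j) (k - j)^n.
Equivalently surj(n, k) = k! * S(n, k), where S(n, k) is the Stirling number of the second kind.
For n = 11, k = 8:
S(11, 8) = 11880, so
surj = 8! * 11880 = 40320 * 11880 = 479001600.

479001600


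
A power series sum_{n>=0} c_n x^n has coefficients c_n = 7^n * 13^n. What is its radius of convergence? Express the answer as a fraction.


By the root test (Cauchy-Hadamard), the radius is R = 1 / limsup_n |c_n|^(1/n).
Here |c_n|^(1/n) = (7^n * 13^n)^(1/n) = 7 * 13 = 91 for all n.
So R = 1/91 = 1/91.

1/91


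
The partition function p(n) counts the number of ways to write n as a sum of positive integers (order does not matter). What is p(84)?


Using the generating function prod_{k>=1} 1/(1-x^k), we compute p(84).
By dynamic programming over parts 1 through 84:
p(84) = 26543660

26543660


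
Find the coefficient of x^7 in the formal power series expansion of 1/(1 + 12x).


Write 1/(1 + c x) = 1/(1 - (-c) x) and apply the geometric-series identity
1/(1 - y) = sum_{k>=0} y^k to get 1/(1 + c x) = sum_{k>=0} (-c)^k x^k.
So the coefficient of x^k is (-c)^k = (-1)^k * c^k.
Here c = 12 and k = 7:
(-12)^7 = -1 * 35831808 = -35831808

-35831808


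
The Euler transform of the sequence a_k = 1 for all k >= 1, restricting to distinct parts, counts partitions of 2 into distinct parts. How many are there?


Partitions of 2 into distinct parts can be computed via generating function.
Product (1+x)(1+x^2)(1+x^3)...
The coefficient of x^2 = 1

1


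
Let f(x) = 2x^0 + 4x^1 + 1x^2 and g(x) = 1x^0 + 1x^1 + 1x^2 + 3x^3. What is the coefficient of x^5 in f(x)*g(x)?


Cauchy product at x^5:
1*3
= 3

3


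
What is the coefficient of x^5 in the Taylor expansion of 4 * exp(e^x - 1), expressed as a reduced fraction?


exp(e^x - 1) = sum_{k>=0} Bell_k x^k / k!, where Bell_k is the k-th Bell number.
So the coefficient of x^5 is 4 * Bell_5 / 5!.
Computing: Bell_5 = 52 and 5! = 120, giving
4 * 52/120 = 26/15.

26/15


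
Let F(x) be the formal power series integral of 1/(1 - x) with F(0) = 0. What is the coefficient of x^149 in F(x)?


1/(1 - x) = sum_{k>=0} x^k. Integrating termwise and using F(0) = 0 gives
F(x) = sum_{k>=0} x^(k+1) / (k+1) = sum_{m>=1} x^m / m = -ln(1 - x).
So the coefficient of x^149 is 1/149 = 1/149.

1/149


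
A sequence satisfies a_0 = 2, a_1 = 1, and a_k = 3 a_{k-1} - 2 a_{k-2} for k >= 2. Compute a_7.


The characteristic equation is t^2 - 3 t + 2 = 0, with roots r_1 = 2 and r_2 = 1 (so c_1 = r_1 + r_2, c_2 = -r_1 r_2 as required).
One can use the closed form a_n = A r_1^n + B r_2^n, but direct iteration is more reliable:
a_0 = 2, a_1 = 1, a_2 = -1, a_3 = -5, a_4 = -13, a_5 = -29, a_6 = -61, a_7 = -125.
So a_7 = -125.

-125


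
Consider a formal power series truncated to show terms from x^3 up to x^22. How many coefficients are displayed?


From x^3 to x^22 inclusive, the count is 22 - 3 + 1 = 20.

20


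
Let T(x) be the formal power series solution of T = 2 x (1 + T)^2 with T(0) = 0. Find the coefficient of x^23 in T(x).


Apply the Lagrange inversion formula: if T = 2 x * phi(T) with phi(t) = (1 + t)^2, then [x^n] T = 2^n * (1/n) [t^(n-1)] phi(t)^n = 2^n * (1/n) [t^(n-1)] (1 + t)^(2n) = 2^n * (1/n) C(2n, n-1).
Using the identity C(2n, n-1) = C(2n, n) * n / (n+1), the unscaled factor equals C(2n, n) / (n+1) = C_n, the n-th Catalan number.
For n = 23: C_23 = C(46, 23) / 24 = 8233430727600/24 = 343059613650.
With the 2^23 = 8388608 factor, the coefficient is 8388608 * 343059613650 = 2877792619541299200.

2877792619541299200


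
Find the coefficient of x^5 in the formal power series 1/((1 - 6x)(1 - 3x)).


By partial fractions or Cauchy convolution:
The coefficient equals sum_{k=0}^{5} 6^k * 3^(5-k).
= 15309

15309


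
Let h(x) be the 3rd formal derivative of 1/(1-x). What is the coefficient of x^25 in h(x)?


Differentiating 3 times: d^3/dx^3 [1/(1-x)] = 3!/(1-x)^4.
The expansion 1/(1-x)^4 = sum_{k>=0} C(k+3, 3) x^k, so the coefficient of x^n in 3!/(1-x)^4 is 3! * C(n+3, 3).
For n = 25: 6 * C(28, 3) = 6 * 3276 = 19656

19656


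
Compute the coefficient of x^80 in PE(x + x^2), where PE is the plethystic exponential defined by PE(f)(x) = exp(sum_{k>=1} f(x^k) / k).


With f(x) = x + x^2, the exponent is sum_{k>=1} (x^k + x^(2k)) / k = -ln(1 - x) - ln(1 - x^2). Exponentiating:
PE(x + x^2) = 1 / ((1 - x)(1 - x^2)).
This is the generating function for partitions of n into parts of size 1 or 2. The number of 2's can be any j in 0..40, and the rest are 1's, so
[x^80] = floor(80/2) + 1 = 41.

41


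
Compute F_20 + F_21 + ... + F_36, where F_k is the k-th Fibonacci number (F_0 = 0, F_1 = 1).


Use the identity sum_{k=0}^{N} F_k = F_{N+2} - 1 (which follows from F_{k+2} - F_{k+1} = F_k). Then
sum_{k=20}^{36} F_k = (F_{38} - 1) - (F_{21} - 1) = F_{38} - F_{21}.
Computing: F_{38} = 39088169, F_{21} = 10946, so
Sum = 39088169 - 10946 = 39077223.

39077223


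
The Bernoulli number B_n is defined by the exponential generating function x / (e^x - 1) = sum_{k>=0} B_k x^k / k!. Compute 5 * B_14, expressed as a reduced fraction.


Bernoulli numbers can also be computed recursively via B_0 = 1 and sum_{j=0}^{m} C(m+1, j) B_j = 0 for m >= 1. Odd-index Bernoulli numbers vanish for k >= 3.
Computing B_14 = 7/6, so 5 * B_14 = 5 * 7/6 = 35/6.

35/6


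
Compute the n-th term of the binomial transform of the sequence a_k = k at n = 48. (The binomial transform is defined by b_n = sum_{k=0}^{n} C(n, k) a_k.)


With a_k = k, b_n = sum_{k=0}^{n} C(n, k) k. Using k * C(n, k) = n * C(n-1, k-1) gives b_n = n * sum_{k>=1} C(n-1, k-1) = n * 2^(n-1).
For n = 48: 48 * 2^47 = 48 * 140737488355328 = 6755399441055744.

6755399441055744


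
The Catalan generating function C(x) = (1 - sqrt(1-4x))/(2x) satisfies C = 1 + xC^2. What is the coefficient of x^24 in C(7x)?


Substituting x -> 7x scales the n-th coefficient by 7^n, so [x^24] C(7x) = 7^24 * C_24.
C_24 = C(2*24, 24)/(25) = 32247603683100/25 = 1289904147324.
So 7^24 * 1289904147324 = 191581231380566414401 * 1289904147324 = 247121424907231472112073939212924.

247121424907231472112073939212924


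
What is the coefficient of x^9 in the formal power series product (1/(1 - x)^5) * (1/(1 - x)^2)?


Combine the factors: (1/(1 - x)^5) * (1/(1 - x)^2) = 1/(1 - x)^7.
Then use 1/(1 - x)^r = sum_{k>=0} C(k + r - 1, r - 1) x^k with r = 7 and k = 9:
C(15, 6) = 5005.

5005


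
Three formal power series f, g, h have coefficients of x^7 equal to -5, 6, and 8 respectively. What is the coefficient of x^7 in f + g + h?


Series addition is componentwise:
-5 + 6 + 8
= 9

9


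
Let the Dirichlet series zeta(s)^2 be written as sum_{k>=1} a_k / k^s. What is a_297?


The Dirichlet convolution of the constant function 1 with itself gives (1 * 1)(k) = sum_{d | k} 1 = d(k), the number of positive divisors of k.
Since zeta(s) = sum_{k>=1} 1/k^s, we have zeta(s)^2 = sum_{k>=1} d(k)/k^s, so a_k = d(k).
For k = 297: the divisors are 1, 3, 9, 11, 27, 33, 99, 297.
Count = 8.

8


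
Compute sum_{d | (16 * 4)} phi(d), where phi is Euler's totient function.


First, 16 * 4 = 64. One classical identity is sum_{d | n} phi(d) = n (each k in [1, n] has a unique gcd with n, and among the k's with gcd(k, n) = n/d there are phi(d) of them). So the sum equals 64. We also verify directly:
Divisors of 64: 1, 2, 4, 8, 16, 32, 64.
phi values: 1, 1, 2, 4, 8, 16, 32.
Sum = 64.

64


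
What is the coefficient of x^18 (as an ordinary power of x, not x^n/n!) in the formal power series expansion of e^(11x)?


The exponential series is e^y = sum_{k>=0} y^k / k!. Substituting y = 11x gives
e^(11x) = sum_{k>=0} 11^k x^k / k!.
So the coefficient of x^n is a^n/n! with a = 11, n = 18:
11^18 / 18! = 5559917313492231481/6402373705728000 = 505447028499293771/582033973248000

505447028499293771/582033973248000


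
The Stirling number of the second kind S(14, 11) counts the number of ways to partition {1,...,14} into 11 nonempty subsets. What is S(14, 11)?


Using the explicit formula S(n,k) = (1/k!) sum_{j=0}^{k} (-1)^(k-j) C(k,j) j^n:
S(14, 11) = 66066
Equivalently, S(n,k) is n! times the coefficient of x^n in the EGF (e^x - 1)^k / k!.

66066


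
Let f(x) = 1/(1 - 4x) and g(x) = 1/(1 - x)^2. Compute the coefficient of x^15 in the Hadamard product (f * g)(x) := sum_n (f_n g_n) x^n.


f has coefficients f_k = 4^k. For g = 1/(1 - x)^2 the coefficient is g_k = C(k + 1, 1) = k + 1. The Hadamard coefficient is (f * g)_k = 4^k * (k + 1).
For k = 15: 4^15 * 16 = 1073741824 * 16 = 17179869184.

17179869184


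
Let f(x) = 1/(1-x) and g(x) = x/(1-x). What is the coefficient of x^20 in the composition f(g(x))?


First simplify the composition: f(g(x)) = 1/(1 - x/(1-x)) = (1-x)/((1-x) - x) = (1-x)/(1-2x).
Now extract the coefficient. Write (1-x)/(1-2x) = 1/(1-2x) - x/(1-2x).
The coefficient of x^n in 1/(1-2x) is 2^n, and in x/(1-2x) is 2^(n-1) (for n >= 1).
So the coefficient of x^20 is 2^20 - 2^19 = 1048576 - 524288 = 524288.

524288


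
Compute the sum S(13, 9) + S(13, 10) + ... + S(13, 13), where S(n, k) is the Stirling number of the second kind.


By definition, S(n, k) counts partitions of an n-set into exactly k nonempty blocks.
Computing row n = 13 for k = 9..13:
S(13, k): 359502, 39325, 2431, 78, 1
Sum = 401337.

401337


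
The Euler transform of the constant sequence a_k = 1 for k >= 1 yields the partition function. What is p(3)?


The Euler transform converts the sequence a_k = 1 into the number of integer partitions.
Using the recurrence or dynamic programming:
p(3) = 3

3


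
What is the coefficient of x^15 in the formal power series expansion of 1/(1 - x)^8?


The negative binomial / multiset identity is
1/(1 - x)^r = sum_{k>=0} C(k + r - 1, r - 1) x^k.
Here r = 8 and k = 15, so the coefficient is
C(15 + 7, 7) = C(22, 7)
= 170544

170544


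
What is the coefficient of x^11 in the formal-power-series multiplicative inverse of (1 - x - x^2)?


Let the inverse be f(x) = sum_{k>=0} a_k x^k. From f(x) * (1 - x - x^2) = 1 and matching coefficients:
 x^0: a_0 = 1.
 x^1: a_1 - a_0 = 0, so a_1 = 1.
 x^k (k >= 2): a_k - a_{k-1} - a_{k-2} = 0, i.e. a_k = a_{k-1} + a_{k-2}.
This is the Fibonacci-type recurrence shifted so that a_0 = a_1 = 1.
Iterating: a_0=1, a_1=1, a_2=2, a_3=3, a_4=5, a_5=8, a_6=13, a_7=21, a_8=34, a_9=55, ...
a_11 = 144.

144


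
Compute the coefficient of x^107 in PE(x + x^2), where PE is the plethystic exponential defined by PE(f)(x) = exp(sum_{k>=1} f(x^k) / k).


With f(x) = x + x^2, the exponent is sum_{k>=1} (x^k + x^(2k)) / k = -ln(1 - x) - ln(1 - x^2). Exponentiating:
PE(x + x^2) = 1 / ((1 - x)(1 - x^2)).
This is the generating function for partitions of n into parts of size 1 or 2. The number of 2's can be any j in 0..53, and the rest are 1's, so
[x^107] = floor(107/2) + 1 = 54.

54


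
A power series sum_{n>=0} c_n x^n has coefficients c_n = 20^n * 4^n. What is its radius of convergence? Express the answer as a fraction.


By the root test (Cauchy-Hadamard), the radius is R = 1 / limsup_n |c_n|^(1/n).
Here |c_n|^(1/n) = (20^n * 4^n)^(1/n) = 20 * 4 = 80 for all n.
So R = 1/80 = 1/80.

1/80


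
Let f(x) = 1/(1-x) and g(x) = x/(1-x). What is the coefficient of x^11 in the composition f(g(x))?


First simplify the composition: f(g(x)) = 1/(1 - x/(1-x)) = (1-x)/((1-x) - x) = (1-x)/(1-2x).
Now extract the coefficient. Write (1-x)/(1-2x) = 1/(1-2x) - x/(1-2x).
The coefficient of x^n in 1/(1-2x) is 2^n, and in x/(1-2x) is 2^(n-1) (for n >= 1).
So the coefficient of x^11 is 2^11 - 2^10 = 2048 - 1024 = 1024.

1024


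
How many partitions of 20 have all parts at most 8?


Using the generating function (1-x)^(-1)(1-x^2)^(-1)...(1-x^8)^(-1),
the coefficient of x^20 counts these restricted partitions.
Result = 434

434


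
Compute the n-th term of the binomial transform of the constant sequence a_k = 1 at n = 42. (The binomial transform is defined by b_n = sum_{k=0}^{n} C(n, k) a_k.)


With a_k = 1 for all k, b_n = sum_{k=0}^{n} C(n, k) = 2^n by the binomial theorem.
For n = 42: 2^42 = 4398046511104.

4398046511104


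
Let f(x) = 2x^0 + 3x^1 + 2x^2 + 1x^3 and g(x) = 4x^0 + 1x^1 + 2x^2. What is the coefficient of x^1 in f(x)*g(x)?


Cauchy product at x^1:
2*1 + 3*4
= 14

14


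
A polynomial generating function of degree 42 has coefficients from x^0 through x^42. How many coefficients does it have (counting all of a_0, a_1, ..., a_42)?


A polynomial of degree 42 takes the form a_0 + a_1 x + ... + a_42 x^42.
The number of coefficients is 42 + 1 = 43.

43


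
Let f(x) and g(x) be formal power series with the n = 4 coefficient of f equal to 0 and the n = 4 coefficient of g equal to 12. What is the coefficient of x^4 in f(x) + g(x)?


Addition of formal power series is termwise.
The coefficient of x^4 in f + g = 0 + 12
= 12

12


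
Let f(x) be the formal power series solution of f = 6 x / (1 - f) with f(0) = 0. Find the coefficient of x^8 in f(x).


Apply Lagrange inversion: f = 6 x * phi(f) with phi(t) = 1/(1 - t), so
[x^n] f = 6^n * (1/n) [t^(n-1)] phi(t)^n = 6^n * (1/n) [t^(n-1)] (1 - t)^(-n) = 6^n * (1/n) C(2n - 2, n - 1) = 6^n * C_{n-1}.
For n = 8: C_7 = C(14, 7) / 8 = 3432/8 = 429.
With the 6^8 = 1679616 factor, the coefficient is 1679616 * 429 = 720555264.

720555264


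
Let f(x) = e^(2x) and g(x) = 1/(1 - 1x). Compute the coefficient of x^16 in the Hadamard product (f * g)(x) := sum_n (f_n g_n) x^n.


Expanding: f_k = 2^k/k! (from e^(2x)) and g_k = 1^k (from 1/(1 - 1x)). So the Hadamard coefficient (f * g)_k = 2^k 1^k / k! = (2)^k / k!.
For k = 16: 2^16/16! = 65536/20922789888000 = 2/638512875.

2/638512875


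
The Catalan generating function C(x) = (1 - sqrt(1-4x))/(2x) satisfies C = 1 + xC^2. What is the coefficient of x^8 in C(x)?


Substituting x -> x scales the n-th coefficient by 1, so [x^8] C(x) = C_8.
C_8 = C(2*8, 8)/(9) = 12870/9 = 1430.
= 1430.

1430


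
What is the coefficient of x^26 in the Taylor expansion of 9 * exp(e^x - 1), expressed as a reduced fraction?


exp(e^x - 1) = sum_{k>=0} Bell_k x^k / k!, where Bell_k is the k-th Bell number.
So the coefficient of x^26 is 9 * Bell_26 / 26!.
Computing: Bell_26 = 49631246523618756274 and 26! = 403291461126605635584000000, giving
9 * 49631246523618756274/403291461126605635584000000 = 1459742544812316361/1317945951394136064000000.

1459742544812316361/1317945951394136064000000


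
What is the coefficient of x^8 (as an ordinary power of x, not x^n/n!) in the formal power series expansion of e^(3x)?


The exponential series is e^y = sum_{k>=0} y^k / k!. Substituting y = 3x gives
e^(3x) = sum_{k>=0} 3^k x^k / k!.
So the coefficient of x^n is a^n/n! with a = 3, n = 8:
3^8 / 8! = 6561/40320 = 729/4480

729/4480


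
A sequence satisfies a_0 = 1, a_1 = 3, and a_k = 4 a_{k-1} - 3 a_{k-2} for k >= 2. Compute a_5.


The characteristic equation is t^2 - 4 t + 3 = 0, with roots r_1 = 3 and r_2 = 1 (so c_1 = r_1 + r_2, c_2 = -r_1 r_2 as required).
One can use the closed form a_n = A r_1^n + B r_2^n, but direct iteration is more reliable:
a_0 = 1, a_1 = 3, a_2 = 9, a_3 = 27, a_4 = 81, a_5 = 243.
So a_5 = 243.

243


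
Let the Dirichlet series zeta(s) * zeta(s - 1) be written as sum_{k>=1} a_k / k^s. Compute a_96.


Convolution gives a_k = sum_{d | k} d * 1 = sum_{d | k} d = sigma(k), the sum of positive divisors of k.
For k = 96, the divisors are 1, 2, 3, 4, 6, 8, 12, 16, 24, 32, 48, 96, so
sigma(96) = 1 + 2 + 3 + 4 + 6 + 8 + 12 + 16 + 24 + 32 + 48 + 96 = 252.

252


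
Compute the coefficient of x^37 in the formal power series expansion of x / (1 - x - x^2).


Let f(x) = sum_{k>=0} a_k x^k. Multiplying f(x) * (1 - x - x^2) = x and matching coefficients gives a_0 = 0, a_1 = 1, and a_k = a_{k-1} + a_{k-2} for k >= 2. These are the Fibonacci numbers F_k.
Iterating from F_0 = 0, F_1 = 1:
F_0=0, F_1=1, F_2=1, F_3=2, F_4=3, F_5=5, F_6=8, F_7=13, F_8=21, F_9=34, ...
F_37 = 24157817.

24157817


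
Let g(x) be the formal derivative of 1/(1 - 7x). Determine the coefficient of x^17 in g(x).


Differentiate termwise: d/dx sum_{k>=0} 7^k x^k = sum_{k>=1} k 7^k x^(k-1) = sum_{j>=0} (j+1) 7^(j+1) x^j.
Equivalently, d/dx [1/(1 - 7x)] = 7/(1 - 7x)^2.
For j = 17: 18 * 7^18 = 18 * 1628413597910449 = 29311444762388082.

29311444762388082


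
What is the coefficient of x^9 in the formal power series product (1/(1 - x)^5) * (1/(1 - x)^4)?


Combine the factors: (1/(1 - x)^5) * (1/(1 - x)^4) = 1/(1 - x)^9.
Then use 1/(1 - x)^r = sum_{k>=0} C(k + r - 1, r - 1) x^k with r = 9 and k = 9:
C(17, 8) = 24310.

24310


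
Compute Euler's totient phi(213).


phi(n) counts integers in [1, n] coprime to n. Using the multiplicative formula phi(n) = n * prod_{p | n} (1 - 1/p):
213 = 3 * 71, so
phi(213) = 213 * (1 - 1/3) * (1 - 1/71) = 140.

140


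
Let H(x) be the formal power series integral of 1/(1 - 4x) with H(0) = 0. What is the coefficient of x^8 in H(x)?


1/(1 - 4x) = sum_{k>=0} 4^k x^k. Integrating termwise with H(0) = 0:
H(x) = sum_{k>=0} 4^k x^(k+1) / (k+1) = sum_{m>=1} 4^(m-1) x^m / m.
For m = 8: 4^7/8 = 16384/8 = 2048.

2048


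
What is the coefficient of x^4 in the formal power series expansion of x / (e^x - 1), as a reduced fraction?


The exponential generating function for Bernoulli numbers is
x / (e^x - 1) = sum_{k>=0} B_k x^k / k!.
So the coefficient of x^4 in x / (e^x - 1) is B_4 / 4!.
Computing: B_4 = -1/30, 4! = 24, giving
-1/30 / 24 = -1/720.

-1/720


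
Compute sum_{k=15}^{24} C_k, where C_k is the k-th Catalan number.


C_15 through C_24: 9694845, 35357670, 129644790, 477638700, 1767263190, 6564120420, 24466267020, 91482563640, 343059613650, 1289904147324
Sum = 9694845 + 35357670 + 129644790 + 477638700 + 1767263190 + 6564120420 + 24466267020 + 91482563640 + 343059613650 + 1289904147324
= 1757896311249

1757896311249


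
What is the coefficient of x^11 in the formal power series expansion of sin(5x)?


The Maclaurin series is sin(t) = sum_{k>=0} (-1)^k t^(2k+1) / (2k+1)!, so substituting t = 5x, only odd powers of x are nonzero, with coefficient of x^(2k+1) equal to (-1)^k 5^(2k+1) / (2k+1)!.
Write 11 = 2*5 + 1, giving the coefficient (-1)^5 * 5^11 / 11! = -48828125/39916800 = -1953125/1596672.

-1953125/1596672


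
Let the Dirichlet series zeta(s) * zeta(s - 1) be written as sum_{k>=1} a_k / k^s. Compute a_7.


Convolution gives a_k = sum_{d | k} d * 1 = sum_{d | k} d = sigma(k), the sum of positive divisors of k.
For k = 7, the divisors are 1, 7, so
sigma(7) = 1 + 7 = 8.

8


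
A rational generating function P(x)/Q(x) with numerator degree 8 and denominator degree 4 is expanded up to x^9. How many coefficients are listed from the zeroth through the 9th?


Expanding up to x^9 gives the coefficients for x^0, x^1, ..., x^9.
That is 9 + 1 = 10 coefficients in total.

10


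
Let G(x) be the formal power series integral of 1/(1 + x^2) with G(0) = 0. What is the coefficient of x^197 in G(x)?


1/(1 + x^2) = sum_{j>=0} (-1)^j x^(2j). Integrating termwise with G(0) = 0:
G(x) = sum_{j>=0} (-1)^j x^(2j+1) / (2j+1) = arctan(x).
Only odd powers are nonzero. For x^197 write 197 = 2*98 + 1, giving
(-1)^98 / 197 = 1/197 = 1/197.

1/197


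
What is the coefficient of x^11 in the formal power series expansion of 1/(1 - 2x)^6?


The general identity 1/(1 - c x)^r = sum_{k>=0} c^k C(k + r - 1, r - 1) x^k follows by substituting y = c x into 1/(1 - y)^r = sum_{k>=0} C(k + r - 1, r - 1) y^k.
For c = 2, r = 6, k = 11:
2^11 * C(16, 5) = 2048 * 4368 = 8945664.

8945664


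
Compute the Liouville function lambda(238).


The Liouville function is lambda(k) = (-1)^Omega(k), where Omega(k) counts the prime factors of k with multiplicity.
Factoring: 238 = 2 * 7 * 17, so Omega(238) = 3.
lambda(238) = (-1)^3 = -1.

-1


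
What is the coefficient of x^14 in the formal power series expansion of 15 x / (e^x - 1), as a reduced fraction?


The exponential generating function for Bernoulli numbers is
x / (e^x - 1) = sum_{k>=0} B_k x^k / k!.
So the coefficient of x^14 in 15 x / (e^x - 1) is 15 B_14 / 14!.
Computing: B_14 = 7/6, 14! = 87178291200, giving
15 * 7/6 / 87178291200 = 1/4981616640.

1/4981616640


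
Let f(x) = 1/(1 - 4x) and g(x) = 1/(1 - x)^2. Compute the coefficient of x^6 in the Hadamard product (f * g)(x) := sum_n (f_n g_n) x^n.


f has coefficients f_k = 4^k. For g = 1/(1 - x)^2 the coefficient is g_k = C(k + 1, 1) = k + 1. The Hadamard coefficient is (f * g)_k = 4^k * (k + 1).
For k = 6: 4^6 * 7 = 4096 * 7 = 28672.

28672


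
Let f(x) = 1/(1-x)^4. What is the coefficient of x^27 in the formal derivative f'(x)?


Differentiate: d/dx [ 1/(1-x)^r ] = r / (1-x)^(r+1).
Here r = 4, so f'(x) = 4 / (1-x)^5.
The expansion of 1/(1-x)^(r+1) has coefficient of x^n equal to C(n+r, r).
So the coefficient of x^27 in f'(x) is
4 * C(31, 4) = 4 * 31465 = 125860

125860


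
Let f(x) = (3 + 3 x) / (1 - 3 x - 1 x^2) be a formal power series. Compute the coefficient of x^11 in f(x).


Write f(x) = sum_{k>=0} a_k x^k. Multiplying both sides by 1 - 3 x - 1 x^2 gives
(1 - 3 x - 1 x^2) sum_{k>=0} a_k x^k = 3 + 3 x.
Matching coefficients:
 x^0: a_0 = 3
 x^1: a_1 - 3 a_0 = 3  =>  a_1 = 3*3 + 3 = 12
 x^k (k >= 2): a_k = 3 a_{k-1} + 1 a_{k-2}.
Iterating: a_2 = 39, a_3 = 129, a_4 = 426, a_5 = 1407, a_6 = 4647, a_7 = 15348, a_8 = 50691, a_9 = 167421, a_10 = 552954, a_11 = 1826283.
So the coefficient of x^11 is 1826283.

1826283


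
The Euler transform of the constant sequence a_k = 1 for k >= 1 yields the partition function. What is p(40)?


The Euler transform converts the sequence a_k = 1 into the number of integer partitions.
Using the recurrence or dynamic programming:
p(40) = 37338

37338


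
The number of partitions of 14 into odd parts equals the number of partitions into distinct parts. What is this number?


Computing partitions of 14 into odd parts (1, 3, 5, ...):
Using the generating function prod_{k>=0} 1/(1-x^(2k+1)),
the count is 22

22


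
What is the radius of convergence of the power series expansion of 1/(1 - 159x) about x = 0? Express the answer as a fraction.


Expanding 1/(1 - 159x) = sum_{k>=0} 159^k x^k, the series converges when |159x| < 1, i.e., |x| < 1/159.
So the radius of convergence is 1/159 = 1/159.

1/159


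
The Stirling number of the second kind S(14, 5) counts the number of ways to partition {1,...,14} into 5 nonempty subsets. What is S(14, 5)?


Using the explicit formula S(n,k) = (1/k!) sum_{j=0}^{k} (-1)^(k-j) C(k,j) j^n:
S(14, 5) = 40075035
Equivalently, S(n,k) is n! times the coefficient of x^n in the EGF (e^x - 1)^k / k!.

40075035


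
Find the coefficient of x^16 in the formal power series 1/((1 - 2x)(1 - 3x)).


By partial fractions or Cauchy convolution:
The coefficient equals sum_{k=0}^{16} 2^k * 3^(16-k).
= 129009091

129009091


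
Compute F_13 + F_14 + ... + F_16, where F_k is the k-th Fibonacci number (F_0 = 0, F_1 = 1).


Use the identity sum_{k=0}^{N} F_k = F_{N+2} - 1 (which follows from F_{k+2} - F_{k+1} = F_k). Then
sum_{k=13}^{16} F_k = (F_{18} - 1) - (F_{14} - 1) = F_{18} - F_{14}.
Computing: F_{18} = 2584, F_{14} = 377, so
Sum = 2584 - 377 = 2207.

2207


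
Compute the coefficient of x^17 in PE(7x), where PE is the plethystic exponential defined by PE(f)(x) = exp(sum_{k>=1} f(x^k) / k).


With f(x) = 7x, the exponent is sum_{k>=1} 7 x^k / k = 7 * (-ln(1 - x)). Exponentiating:
PE(7x) = exp(-7 ln(1 - x)) = 1/(1 - x)^7.
By the negative binomial expansion, [x^n] 1/(1 - x)^7 = C(n + 6, 6).
For n = 17: C(23, 6) = 100947.

100947


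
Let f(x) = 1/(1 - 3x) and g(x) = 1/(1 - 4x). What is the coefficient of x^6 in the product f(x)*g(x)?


The coefficient of x^n in f*g is the Cauchy product: sum_{k=0}^{n} a^k * b^(n-k).
With a=3, b=4, n=6:
sum_{k=0}^{6} 3^k * 4^(6-k)
= 14197

14197


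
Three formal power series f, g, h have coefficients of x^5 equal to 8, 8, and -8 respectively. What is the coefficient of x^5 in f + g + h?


Series addition is componentwise:
8 + 8 + -8
= 8

8


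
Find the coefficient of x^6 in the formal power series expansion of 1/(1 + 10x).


Write 1/(1 + c x) = 1/(1 - (-c) x) and apply the geometric-series identity
1/(1 - y) = sum_{k>=0} y^k to get 1/(1 + c x) = sum_{k>=0} (-c)^k x^k.
So the coefficient of x^k is (-c)^k = (-1)^k * c^k.
Here c = 10 and k = 6:
(-10)^6 = 1 * 1000000 = 1000000

1000000


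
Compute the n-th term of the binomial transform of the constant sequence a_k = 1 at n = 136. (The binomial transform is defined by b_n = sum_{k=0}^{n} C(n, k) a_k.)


With a_k = 1 for all k, b_n = sum_{k=0}^{n} C(n, k) = 2^n by the binomial theorem.
For n = 136: 2^136 = 87112285931760246646623899502532662132736.

87112285931760246646623899502532662132736


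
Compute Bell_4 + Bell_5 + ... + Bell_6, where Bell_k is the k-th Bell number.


Recall Bell_k counts set partitions of a k-set (with Bell_0 = 1 by convention).
Bell_4 through Bell_6: 15, 52, 203
Sum = 15 + 52 + 203 = 270.

270


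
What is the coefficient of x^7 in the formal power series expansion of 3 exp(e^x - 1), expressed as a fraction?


exp(e^x - 1) is the exponential generating function for the Bell numbers Bell_k: exp(e^x - 1) = sum_{k>=0} Bell_k x^k / k!.
So the coefficient of x^7 in 3 exp(e^x - 1) is 3 Bell_7 / 7!.
Computing: Bell_7 = 877 and 7! = 5040, giving
3 * 877/5040 = 877/1680.

877/1680


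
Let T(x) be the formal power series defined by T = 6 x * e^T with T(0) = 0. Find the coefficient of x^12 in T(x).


Apply the Lagrange inversion formula: if T = 6 x * phi(T) with phi(t) = e^t, then
[x^n] T = 6^n * (1/n) [t^(n-1)] phi(t)^n = 6^n * (1/n) [t^(n-1)] e^(n t) = 6^n * (1/n) * n^(n-1) / (n-1)! = 6^n * n^(n-1) / n!.
When c = 1 this is the Cayley count of rooted labeled trees on n vertices, divided by n!.
For n = 12: 6^12 * 12^11 / 12! = 2176782336 * 743008370688/479001600 = 6499837226778624/1925.

6499837226778624/1925


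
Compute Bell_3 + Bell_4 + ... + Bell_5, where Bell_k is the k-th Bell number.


Recall Bell_k counts set partitions of a k-set (with Bell_0 = 1 by convention).
Bell_3 through Bell_5: 5, 15, 52
Sum = 5 + 15 + 52 = 72.

72


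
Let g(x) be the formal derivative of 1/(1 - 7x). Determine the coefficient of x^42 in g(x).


Differentiate termwise: d/dx sum_{k>=0} 7^k x^k = sum_{k>=1} k 7^k x^(k-1) = sum_{j>=0} (j+1) 7^(j+1) x^j.
Equivalently, d/dx [1/(1 - 7x)] = 7/(1 - 7x)^2.
For j = 42: 43 * 7^43 = 43 * 2183814375991796599109312252753832343 = 93904018167647253761700426868414790749.

93904018167647253761700426868414790749


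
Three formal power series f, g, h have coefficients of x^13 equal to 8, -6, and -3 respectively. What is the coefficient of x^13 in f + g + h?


Series addition is componentwise:
8 + -6 + -3
= -1

-1
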